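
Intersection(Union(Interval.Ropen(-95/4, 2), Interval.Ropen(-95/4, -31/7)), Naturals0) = Range(0, 2, 1)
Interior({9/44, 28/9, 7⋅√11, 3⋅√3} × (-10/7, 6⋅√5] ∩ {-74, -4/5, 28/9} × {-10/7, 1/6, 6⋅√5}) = ∅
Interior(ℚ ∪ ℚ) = ∅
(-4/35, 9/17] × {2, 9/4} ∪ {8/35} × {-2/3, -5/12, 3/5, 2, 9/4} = ({8/35} × {-2/3, -5/12, 3/5, 2, 9/4}) ∪ ((-4/35, 9/17] × {2, 9/4})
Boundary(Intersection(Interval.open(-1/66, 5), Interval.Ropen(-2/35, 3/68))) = {-1/66, 3/68}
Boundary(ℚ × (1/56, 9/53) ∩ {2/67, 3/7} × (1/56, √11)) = {2/67, 3/7} × [1/56, 9/53]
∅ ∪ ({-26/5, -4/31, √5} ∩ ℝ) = {-26/5, -4/31, √5}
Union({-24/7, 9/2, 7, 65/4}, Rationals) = Rationals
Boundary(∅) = ∅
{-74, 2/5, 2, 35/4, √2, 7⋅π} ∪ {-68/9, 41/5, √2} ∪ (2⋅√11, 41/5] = {-74, -68/9, 2/5, 2, 35/4, √2, 7⋅π} ∪ (2⋅√11, 41/5]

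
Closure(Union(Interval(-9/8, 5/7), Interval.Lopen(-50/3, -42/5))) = Union(Interval(-50/3, -42/5), Interval(-9/8, 5/7))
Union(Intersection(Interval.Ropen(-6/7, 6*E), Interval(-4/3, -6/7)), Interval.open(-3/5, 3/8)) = Union({-6/7}, Interval.open(-3/5, 3/8))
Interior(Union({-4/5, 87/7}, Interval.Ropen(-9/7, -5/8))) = Interval.open(-9/7, -5/8)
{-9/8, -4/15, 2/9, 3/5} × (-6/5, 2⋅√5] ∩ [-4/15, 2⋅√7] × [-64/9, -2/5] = {-4/15, 2/9, 3/5} × (-6/5, -2/5]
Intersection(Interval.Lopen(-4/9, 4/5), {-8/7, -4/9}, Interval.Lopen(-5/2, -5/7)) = EmptySet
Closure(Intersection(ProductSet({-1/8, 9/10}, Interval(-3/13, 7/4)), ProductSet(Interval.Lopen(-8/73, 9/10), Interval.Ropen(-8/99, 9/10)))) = ProductSet({9/10}, Interval(-8/99, 9/10))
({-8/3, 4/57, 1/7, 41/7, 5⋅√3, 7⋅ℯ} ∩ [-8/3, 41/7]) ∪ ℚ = ℚ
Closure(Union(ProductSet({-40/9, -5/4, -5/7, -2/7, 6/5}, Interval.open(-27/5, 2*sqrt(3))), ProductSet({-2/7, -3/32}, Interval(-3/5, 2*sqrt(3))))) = Union(ProductSet({-2/7, -3/32}, Interval(-3/5, 2*sqrt(3))), ProductSet({-40/9, -5/4, -5/7, -2/7, 6/5}, Interval(-27/5, 2*sqrt(3))))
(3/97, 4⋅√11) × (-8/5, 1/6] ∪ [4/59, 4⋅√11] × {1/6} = ([4/59, 4⋅√11] × {1/6}) ∪ ((3/97, 4⋅√11) × (-8/5, 1/6])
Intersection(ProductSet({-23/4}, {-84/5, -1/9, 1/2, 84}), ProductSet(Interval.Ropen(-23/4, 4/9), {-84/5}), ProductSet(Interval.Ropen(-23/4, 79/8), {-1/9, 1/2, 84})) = EmptySet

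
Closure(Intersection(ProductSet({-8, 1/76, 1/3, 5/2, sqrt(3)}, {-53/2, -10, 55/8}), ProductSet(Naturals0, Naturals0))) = EmptySet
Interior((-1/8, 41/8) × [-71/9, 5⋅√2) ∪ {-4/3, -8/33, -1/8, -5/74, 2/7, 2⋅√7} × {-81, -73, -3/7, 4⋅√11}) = (-1/8, 41/8) × (-71/9, 5⋅√2)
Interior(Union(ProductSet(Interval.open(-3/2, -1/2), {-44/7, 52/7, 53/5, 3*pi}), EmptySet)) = EmptySet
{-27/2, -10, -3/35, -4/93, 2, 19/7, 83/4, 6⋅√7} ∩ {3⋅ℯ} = ∅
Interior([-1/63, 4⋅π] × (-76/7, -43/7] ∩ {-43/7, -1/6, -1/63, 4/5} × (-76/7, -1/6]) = ∅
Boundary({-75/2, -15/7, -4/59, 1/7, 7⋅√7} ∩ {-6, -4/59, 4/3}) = {-4/59}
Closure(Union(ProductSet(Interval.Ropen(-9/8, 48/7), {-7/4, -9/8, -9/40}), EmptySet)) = ProductSet(Interval(-9/8, 48/7), {-7/4, -9/8, -9/40})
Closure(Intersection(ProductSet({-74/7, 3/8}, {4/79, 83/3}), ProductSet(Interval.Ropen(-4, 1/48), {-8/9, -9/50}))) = EmptySet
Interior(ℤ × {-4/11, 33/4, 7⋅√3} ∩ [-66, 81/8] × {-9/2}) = ∅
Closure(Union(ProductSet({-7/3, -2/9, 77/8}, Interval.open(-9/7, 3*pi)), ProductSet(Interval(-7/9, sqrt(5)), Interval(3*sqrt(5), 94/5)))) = Union(ProductSet({-7/3, 77/8}, Interval(-9/7, 3*pi)), ProductSet({-7/3, -2/9, 77/8}, Interval.Ropen(-9/7, 3*pi)), ProductSet(Interval(-7/9, sqrt(5)), Interval(3*sqrt(5), 94/5)))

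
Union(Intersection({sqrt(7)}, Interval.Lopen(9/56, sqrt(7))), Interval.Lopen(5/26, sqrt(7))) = Interval.Lopen(5/26, sqrt(7))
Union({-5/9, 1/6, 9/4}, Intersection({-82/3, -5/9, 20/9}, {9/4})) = {-5/9, 1/6, 9/4}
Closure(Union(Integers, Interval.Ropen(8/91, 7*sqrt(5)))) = Union(Integers, Interval(8/91, 7*sqrt(5)))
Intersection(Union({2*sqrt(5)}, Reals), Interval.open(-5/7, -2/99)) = Interval.open(-5/7, -2/99)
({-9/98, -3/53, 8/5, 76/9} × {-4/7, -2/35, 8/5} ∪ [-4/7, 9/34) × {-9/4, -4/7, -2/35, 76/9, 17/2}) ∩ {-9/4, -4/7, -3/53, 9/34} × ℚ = ({-3/53} × {-4/7, -2/35, 8/5}) ∪ ({-4/7, -3/53} × {-9/4, -4/7, -2/35, 76/9, 17/2})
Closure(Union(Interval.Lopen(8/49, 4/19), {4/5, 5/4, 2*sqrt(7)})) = Union({4/5, 5/4, 2*sqrt(7)}, Interval(8/49, 4/19))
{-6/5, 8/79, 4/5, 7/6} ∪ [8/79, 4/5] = {-6/5, 7/6} ∪ [8/79, 4/5]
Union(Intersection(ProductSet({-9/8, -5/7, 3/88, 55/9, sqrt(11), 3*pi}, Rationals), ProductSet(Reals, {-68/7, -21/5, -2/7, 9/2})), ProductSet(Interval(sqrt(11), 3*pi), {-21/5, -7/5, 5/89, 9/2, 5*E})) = Union(ProductSet({-9/8, -5/7, 3/88, 55/9, sqrt(11), 3*pi}, {-68/7, -21/5, -2/7, 9/2}), ProductSet(Interval(sqrt(11), 3*pi), {-21/5, -7/5, 5/89, 9/2, 5*E}))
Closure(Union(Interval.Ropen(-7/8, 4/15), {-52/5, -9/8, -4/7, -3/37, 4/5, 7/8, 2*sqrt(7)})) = Union({-52/5, -9/8, 4/5, 7/8, 2*sqrt(7)}, Interval(-7/8, 4/15))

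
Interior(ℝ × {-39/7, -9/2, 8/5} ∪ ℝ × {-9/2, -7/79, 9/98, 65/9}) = ∅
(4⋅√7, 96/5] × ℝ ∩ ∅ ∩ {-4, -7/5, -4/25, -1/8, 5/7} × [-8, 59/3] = ∅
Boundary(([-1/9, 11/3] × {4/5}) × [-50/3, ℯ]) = ([-1/9, 11/3] × {4/5}) × [-50/3, ℯ]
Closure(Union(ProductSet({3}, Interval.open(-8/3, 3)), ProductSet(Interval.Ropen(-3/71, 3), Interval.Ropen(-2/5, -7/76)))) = Union(ProductSet({3}, Interval(-8/3, 3)), ProductSet({-3/71, 3}, Interval(-2/5, -7/76)), ProductSet(Interval(-3/71, 3), {-2/5, -7/76}), ProductSet(Interval.Ropen(-3/71, 3), Interval.Ropen(-2/5, -7/76)))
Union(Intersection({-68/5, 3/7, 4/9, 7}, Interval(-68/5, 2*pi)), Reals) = Reals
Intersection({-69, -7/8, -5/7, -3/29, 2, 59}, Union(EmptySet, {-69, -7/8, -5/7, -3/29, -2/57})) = {-69, -7/8, -5/7, -3/29}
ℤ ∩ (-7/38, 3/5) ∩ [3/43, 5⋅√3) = ∅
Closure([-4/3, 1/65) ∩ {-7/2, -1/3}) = {-1/3}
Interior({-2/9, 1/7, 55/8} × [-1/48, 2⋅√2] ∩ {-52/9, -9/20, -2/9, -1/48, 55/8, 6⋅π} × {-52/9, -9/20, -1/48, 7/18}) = ∅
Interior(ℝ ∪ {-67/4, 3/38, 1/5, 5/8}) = ℝ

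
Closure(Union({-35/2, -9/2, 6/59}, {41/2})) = {-35/2, -9/2, 6/59, 41/2}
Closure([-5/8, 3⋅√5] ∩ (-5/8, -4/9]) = [-5/8, -4/9]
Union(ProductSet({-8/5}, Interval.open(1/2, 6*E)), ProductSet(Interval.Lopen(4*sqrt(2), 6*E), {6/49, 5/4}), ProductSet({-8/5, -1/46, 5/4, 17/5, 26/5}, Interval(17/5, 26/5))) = Union(ProductSet({-8/5}, Interval.open(1/2, 6*E)), ProductSet({-8/5, -1/46, 5/4, 17/5, 26/5}, Interval(17/5, 26/5)), ProductSet(Interval.Lopen(4*sqrt(2), 6*E), {6/49, 5/4}))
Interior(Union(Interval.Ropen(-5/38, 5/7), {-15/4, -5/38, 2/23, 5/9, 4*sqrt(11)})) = Interval.open(-5/38, 5/7)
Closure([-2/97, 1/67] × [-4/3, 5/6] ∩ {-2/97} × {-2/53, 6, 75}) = {-2/97} × {-2/53}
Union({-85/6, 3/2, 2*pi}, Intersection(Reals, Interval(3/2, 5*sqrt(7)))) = Union({-85/6}, Interval(3/2, 5*sqrt(7)))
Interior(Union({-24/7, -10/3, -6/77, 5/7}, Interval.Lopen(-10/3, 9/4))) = Interval.open(-10/3, 9/4)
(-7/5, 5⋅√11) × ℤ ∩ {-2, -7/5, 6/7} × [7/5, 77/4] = {6/7} × {2, 3, …, 19}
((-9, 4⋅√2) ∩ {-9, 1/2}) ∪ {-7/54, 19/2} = {-7/54, 1/2, 19/2}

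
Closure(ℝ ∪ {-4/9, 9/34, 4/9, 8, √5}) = ℝ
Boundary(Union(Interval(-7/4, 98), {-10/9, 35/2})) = {-7/4, 98}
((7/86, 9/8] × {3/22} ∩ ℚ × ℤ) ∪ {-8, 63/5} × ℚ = {-8, 63/5} × ℚ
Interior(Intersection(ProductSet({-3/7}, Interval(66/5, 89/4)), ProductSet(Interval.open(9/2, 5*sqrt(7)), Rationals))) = EmptySet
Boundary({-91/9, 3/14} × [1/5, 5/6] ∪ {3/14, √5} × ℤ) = ({3/14, √5} × ℤ) ∪ ({-91/9, 3/14} × [1/5, 5/6])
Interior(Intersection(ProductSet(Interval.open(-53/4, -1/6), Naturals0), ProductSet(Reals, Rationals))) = EmptySet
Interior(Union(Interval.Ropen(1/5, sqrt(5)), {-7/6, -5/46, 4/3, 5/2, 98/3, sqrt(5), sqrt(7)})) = Interval.open(1/5, sqrt(5))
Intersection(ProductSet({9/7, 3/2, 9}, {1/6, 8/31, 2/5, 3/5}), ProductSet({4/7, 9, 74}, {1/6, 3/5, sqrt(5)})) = ProductSet({9}, {1/6, 3/5})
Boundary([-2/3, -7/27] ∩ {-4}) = ∅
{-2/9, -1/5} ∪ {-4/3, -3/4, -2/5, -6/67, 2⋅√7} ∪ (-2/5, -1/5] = {-4/3, -3/4, -6/67, 2⋅√7} ∪ [-2/5, -1/5]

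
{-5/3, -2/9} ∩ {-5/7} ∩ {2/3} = ∅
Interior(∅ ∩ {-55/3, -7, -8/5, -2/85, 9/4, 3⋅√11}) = ∅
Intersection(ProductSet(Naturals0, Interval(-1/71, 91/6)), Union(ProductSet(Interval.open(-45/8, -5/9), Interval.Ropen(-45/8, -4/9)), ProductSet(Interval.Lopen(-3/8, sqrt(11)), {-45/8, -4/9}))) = EmptySet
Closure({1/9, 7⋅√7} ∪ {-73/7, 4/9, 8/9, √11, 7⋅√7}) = {-73/7, 1/9, 4/9, 8/9, √11, 7⋅√7}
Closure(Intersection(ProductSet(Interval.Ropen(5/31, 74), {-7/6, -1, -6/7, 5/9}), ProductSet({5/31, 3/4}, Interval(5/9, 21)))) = ProductSet({5/31, 3/4}, {5/9})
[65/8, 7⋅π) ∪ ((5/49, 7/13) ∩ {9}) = [65/8, 7⋅π)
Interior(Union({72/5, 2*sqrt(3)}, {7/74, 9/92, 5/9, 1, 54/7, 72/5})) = EmptySet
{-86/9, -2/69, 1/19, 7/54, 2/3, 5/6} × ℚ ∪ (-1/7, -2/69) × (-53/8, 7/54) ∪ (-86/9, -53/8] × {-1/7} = ((-86/9, -53/8] × {-1/7}) ∪ ({-86/9, -2/69, 1/19, 7/54, 2/3, 5/6} × ℚ) ∪ ((-1/7, -2/69) × (-53/8, 7/54))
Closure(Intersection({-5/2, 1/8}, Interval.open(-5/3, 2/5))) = {1/8}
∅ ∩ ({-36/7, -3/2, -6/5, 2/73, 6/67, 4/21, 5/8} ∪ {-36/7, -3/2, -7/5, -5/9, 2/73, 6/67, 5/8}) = ∅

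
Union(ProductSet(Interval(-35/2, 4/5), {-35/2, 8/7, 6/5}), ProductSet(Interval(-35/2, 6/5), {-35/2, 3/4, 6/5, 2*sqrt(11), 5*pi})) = Union(ProductSet(Interval(-35/2, 4/5), {-35/2, 8/7, 6/5}), ProductSet(Interval(-35/2, 6/5), {-35/2, 3/4, 6/5, 2*sqrt(11), 5*pi}))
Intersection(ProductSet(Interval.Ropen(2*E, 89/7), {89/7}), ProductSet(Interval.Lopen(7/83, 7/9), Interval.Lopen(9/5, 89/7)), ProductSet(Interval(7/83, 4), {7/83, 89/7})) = EmptySet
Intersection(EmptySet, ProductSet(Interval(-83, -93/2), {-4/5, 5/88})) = EmptySet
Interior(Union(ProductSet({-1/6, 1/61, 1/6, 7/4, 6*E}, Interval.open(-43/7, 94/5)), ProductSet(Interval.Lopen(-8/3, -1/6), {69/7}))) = EmptySet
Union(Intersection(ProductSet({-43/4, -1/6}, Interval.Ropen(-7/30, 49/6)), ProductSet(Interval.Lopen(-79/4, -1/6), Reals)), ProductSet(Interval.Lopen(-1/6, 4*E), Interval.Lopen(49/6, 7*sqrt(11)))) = Union(ProductSet({-43/4, -1/6}, Interval.Ropen(-7/30, 49/6)), ProductSet(Interval.Lopen(-1/6, 4*E), Interval.Lopen(49/6, 7*sqrt(11))))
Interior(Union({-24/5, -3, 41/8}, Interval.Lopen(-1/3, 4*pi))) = Interval.open(-1/3, 4*pi)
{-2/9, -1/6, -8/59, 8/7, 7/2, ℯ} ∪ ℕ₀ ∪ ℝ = ℝ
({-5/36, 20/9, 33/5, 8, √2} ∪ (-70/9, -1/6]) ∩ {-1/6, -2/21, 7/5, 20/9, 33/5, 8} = {-1/6, 20/9, 33/5, 8}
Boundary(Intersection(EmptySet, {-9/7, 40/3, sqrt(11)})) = EmptySet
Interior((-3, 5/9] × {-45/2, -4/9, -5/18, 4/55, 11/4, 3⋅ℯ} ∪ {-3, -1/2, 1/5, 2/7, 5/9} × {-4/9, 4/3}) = ∅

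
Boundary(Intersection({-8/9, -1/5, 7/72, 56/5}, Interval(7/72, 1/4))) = {7/72}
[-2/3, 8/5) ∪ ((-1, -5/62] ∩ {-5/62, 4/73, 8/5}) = [-2/3, 8/5)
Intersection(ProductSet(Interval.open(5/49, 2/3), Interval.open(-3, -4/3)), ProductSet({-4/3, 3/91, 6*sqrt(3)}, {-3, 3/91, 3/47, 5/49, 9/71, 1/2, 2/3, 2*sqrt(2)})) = EmptySet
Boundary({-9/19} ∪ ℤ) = ℤ ∪ {-9/19}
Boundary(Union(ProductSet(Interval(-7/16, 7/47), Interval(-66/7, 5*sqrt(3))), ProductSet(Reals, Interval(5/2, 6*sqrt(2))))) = Union(ProductSet({-7/16, 7/47}, Union(Interval(-66/7, 5/2), Interval(6*sqrt(2), 5*sqrt(3)))), ProductSet(Interval(-7/16, 7/47), {-66/7, 5*sqrt(3)}), ProductSet(Union(Interval(-oo, -7/16), Interval(7/47, oo)), {5/2, 6*sqrt(2)}))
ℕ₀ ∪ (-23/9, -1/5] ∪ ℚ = ℚ ∪ [-23/9, -1/5]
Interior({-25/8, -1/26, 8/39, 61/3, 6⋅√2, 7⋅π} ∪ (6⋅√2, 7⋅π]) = (6⋅√2, 7⋅π)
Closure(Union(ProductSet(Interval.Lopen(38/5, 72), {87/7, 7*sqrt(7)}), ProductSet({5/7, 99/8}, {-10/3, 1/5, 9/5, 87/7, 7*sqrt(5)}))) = Union(ProductSet({5/7, 99/8}, {-10/3, 1/5, 9/5, 87/7, 7*sqrt(5)}), ProductSet(Interval(38/5, 72), {87/7, 7*sqrt(7)}))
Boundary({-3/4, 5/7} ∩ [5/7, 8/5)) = {5/7}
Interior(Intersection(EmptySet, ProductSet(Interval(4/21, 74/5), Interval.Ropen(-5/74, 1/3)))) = EmptySet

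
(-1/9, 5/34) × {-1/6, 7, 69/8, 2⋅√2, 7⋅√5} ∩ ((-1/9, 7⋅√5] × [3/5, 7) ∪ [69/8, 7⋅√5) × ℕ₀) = (-1/9, 5/34) × {2⋅√2}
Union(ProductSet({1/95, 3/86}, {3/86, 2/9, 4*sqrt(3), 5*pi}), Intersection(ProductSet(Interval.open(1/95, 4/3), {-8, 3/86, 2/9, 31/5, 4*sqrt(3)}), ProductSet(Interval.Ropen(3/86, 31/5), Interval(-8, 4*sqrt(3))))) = Union(ProductSet({1/95, 3/86}, {3/86, 2/9, 4*sqrt(3), 5*pi}), ProductSet(Interval.Ropen(3/86, 4/3), {-8, 3/86, 2/9, 31/5, 4*sqrt(3)}))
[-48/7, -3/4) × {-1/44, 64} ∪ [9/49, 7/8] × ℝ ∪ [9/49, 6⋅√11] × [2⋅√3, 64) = ([9/49, 7/8] × ℝ) ∪ ([-48/7, -3/4) × {-1/44, 64}) ∪ ([9/49, 6⋅√11] × [2⋅√3, 64))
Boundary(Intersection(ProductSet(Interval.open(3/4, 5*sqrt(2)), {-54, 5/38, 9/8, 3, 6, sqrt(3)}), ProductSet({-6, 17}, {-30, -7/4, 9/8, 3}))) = EmptySet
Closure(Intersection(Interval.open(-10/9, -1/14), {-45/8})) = EmptySet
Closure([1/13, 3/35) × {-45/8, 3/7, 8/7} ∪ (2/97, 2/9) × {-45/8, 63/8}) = ([2/97, 2/9] × {-45/8, 63/8}) ∪ ([1/13, 3/35] × {-45/8, 3/7, 8/7})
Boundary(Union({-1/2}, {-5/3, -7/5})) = {-5/3, -7/5, -1/2}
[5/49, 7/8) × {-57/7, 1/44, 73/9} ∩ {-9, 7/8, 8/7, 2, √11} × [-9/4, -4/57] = ∅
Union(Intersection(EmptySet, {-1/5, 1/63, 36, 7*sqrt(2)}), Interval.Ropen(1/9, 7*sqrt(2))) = Interval.Ropen(1/9, 7*sqrt(2))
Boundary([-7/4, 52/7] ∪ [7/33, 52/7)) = {-7/4, 52/7}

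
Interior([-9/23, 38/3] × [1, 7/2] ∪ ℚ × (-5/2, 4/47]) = (-9/23, 38/3) × (1, 7/2)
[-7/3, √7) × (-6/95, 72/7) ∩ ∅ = ∅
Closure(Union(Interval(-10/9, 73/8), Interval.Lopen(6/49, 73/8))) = Interval(-10/9, 73/8)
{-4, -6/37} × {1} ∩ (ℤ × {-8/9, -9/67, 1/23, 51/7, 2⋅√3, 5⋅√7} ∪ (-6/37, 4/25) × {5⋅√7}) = ∅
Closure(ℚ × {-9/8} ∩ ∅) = ∅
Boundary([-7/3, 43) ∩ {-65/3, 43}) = ∅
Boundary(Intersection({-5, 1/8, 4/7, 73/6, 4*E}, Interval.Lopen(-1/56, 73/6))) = {1/8, 4/7, 73/6, 4*E}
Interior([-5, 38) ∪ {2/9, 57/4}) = (-5, 38)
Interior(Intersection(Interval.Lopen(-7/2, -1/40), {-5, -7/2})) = EmptySet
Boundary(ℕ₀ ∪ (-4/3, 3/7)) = {-4/3, 3/7} ∪ (ℕ₀ \ (-4/3, 3/7))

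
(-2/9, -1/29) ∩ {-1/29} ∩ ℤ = ∅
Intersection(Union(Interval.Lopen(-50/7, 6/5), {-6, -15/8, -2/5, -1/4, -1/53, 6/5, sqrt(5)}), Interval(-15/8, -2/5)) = Interval(-15/8, -2/5)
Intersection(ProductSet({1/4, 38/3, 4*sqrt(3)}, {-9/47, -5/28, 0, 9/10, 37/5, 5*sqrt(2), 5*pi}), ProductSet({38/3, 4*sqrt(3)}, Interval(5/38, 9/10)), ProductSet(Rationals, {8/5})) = EmptySet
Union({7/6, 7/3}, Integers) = Union({7/6, 7/3}, Integers)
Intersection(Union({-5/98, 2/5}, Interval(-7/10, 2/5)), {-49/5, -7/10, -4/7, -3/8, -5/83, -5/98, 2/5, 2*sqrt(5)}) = {-7/10, -4/7, -3/8, -5/83, -5/98, 2/5}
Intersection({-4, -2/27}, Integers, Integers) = {-4}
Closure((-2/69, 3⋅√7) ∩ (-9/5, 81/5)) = [-2/69, 3⋅√7]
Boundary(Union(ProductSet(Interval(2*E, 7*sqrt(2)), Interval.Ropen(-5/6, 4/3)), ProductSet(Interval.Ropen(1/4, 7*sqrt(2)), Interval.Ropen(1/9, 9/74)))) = Union(ProductSet({7*sqrt(2)}, Interval(-5/6, 4/3)), ProductSet({1/4, 7*sqrt(2)}, Interval(1/9, 9/74)), ProductSet({7*sqrt(2), 2*E}, Union(Interval(-5/6, 1/9), Interval(9/74, 4/3))), ProductSet(Interval(2*E, 7*sqrt(2)), {-5/6, 4/3}), ProductSet(Union({7*sqrt(2)}, Interval(1/4, 2*E)), {1/9, 9/74}))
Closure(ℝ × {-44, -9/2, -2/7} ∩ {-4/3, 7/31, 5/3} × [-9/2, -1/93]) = {-4/3, 7/31, 5/3} × {-9/2, -2/7}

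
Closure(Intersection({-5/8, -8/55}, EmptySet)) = EmptySet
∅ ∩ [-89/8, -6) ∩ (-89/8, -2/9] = ∅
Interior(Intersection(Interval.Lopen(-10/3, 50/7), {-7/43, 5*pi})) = EmptySet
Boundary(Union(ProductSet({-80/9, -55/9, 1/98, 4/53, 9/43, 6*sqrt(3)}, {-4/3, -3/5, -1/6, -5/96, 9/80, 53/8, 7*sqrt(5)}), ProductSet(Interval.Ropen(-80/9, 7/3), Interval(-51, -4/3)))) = Union(ProductSet({-80/9, 7/3}, Interval(-51, -4/3)), ProductSet({-80/9, -55/9, 1/98, 4/53, 9/43, 6*sqrt(3)}, {-4/3, -3/5, -1/6, -5/96, 9/80, 53/8, 7*sqrt(5)}), ProductSet(Interval(-80/9, 7/3), {-51, -4/3}))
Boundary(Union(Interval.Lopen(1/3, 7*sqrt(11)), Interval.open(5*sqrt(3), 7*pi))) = {1/3, 7*sqrt(11)}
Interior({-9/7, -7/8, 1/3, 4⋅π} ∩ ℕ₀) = ∅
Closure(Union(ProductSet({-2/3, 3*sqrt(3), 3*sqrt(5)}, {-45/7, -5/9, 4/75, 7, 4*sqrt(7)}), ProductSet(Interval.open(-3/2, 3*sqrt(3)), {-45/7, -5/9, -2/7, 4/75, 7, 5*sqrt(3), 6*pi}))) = Union(ProductSet({-2/3, 3*sqrt(3), 3*sqrt(5)}, {-45/7, -5/9, 4/75, 7, 4*sqrt(7)}), ProductSet(Interval(-3/2, 3*sqrt(3)), {-45/7, -5/9, -2/7, 4/75, 7, 5*sqrt(3), 6*pi}))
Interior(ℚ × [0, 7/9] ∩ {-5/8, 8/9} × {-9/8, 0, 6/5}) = ∅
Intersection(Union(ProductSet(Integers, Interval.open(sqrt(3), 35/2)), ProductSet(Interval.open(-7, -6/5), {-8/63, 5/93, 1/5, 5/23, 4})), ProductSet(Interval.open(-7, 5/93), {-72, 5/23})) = ProductSet(Interval.open(-7, -6/5), {5/23})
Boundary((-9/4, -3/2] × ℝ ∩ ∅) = ∅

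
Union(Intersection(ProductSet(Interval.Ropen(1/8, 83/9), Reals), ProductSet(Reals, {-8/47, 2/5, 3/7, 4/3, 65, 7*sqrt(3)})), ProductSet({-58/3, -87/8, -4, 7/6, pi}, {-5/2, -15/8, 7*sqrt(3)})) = Union(ProductSet({-58/3, -87/8, -4, 7/6, pi}, {-5/2, -15/8, 7*sqrt(3)}), ProductSet(Interval.Ropen(1/8, 83/9), {-8/47, 2/5, 3/7, 4/3, 65, 7*sqrt(3)}))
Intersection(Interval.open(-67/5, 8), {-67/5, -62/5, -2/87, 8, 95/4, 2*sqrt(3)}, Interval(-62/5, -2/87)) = {-62/5, -2/87}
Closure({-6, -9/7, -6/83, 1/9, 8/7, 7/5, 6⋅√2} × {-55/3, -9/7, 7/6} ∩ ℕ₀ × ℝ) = ∅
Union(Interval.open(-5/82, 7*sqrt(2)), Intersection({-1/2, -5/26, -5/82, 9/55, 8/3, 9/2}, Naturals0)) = Interval.open(-5/82, 7*sqrt(2))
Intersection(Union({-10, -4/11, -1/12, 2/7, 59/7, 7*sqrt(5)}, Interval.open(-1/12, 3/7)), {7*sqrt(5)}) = {7*sqrt(5)}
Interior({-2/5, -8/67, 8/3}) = ∅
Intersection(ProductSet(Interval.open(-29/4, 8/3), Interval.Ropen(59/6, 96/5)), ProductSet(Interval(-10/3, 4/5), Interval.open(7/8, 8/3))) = EmptySet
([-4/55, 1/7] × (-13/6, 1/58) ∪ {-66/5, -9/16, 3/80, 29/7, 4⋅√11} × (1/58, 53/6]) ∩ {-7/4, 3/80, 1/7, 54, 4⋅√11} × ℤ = ({3/80, 1/7} × {-2, -1, 0}) ∪ ({3/80, 4⋅√11} × {1, 2, …, 8})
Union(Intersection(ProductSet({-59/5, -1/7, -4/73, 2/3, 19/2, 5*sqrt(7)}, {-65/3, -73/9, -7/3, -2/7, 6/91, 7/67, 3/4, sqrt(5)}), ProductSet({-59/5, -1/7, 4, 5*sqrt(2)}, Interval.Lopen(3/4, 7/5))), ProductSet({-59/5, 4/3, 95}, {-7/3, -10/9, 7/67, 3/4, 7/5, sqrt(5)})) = ProductSet({-59/5, 4/3, 95}, {-7/3, -10/9, 7/67, 3/4, 7/5, sqrt(5)})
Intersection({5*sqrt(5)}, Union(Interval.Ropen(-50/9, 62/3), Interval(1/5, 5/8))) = {5*sqrt(5)}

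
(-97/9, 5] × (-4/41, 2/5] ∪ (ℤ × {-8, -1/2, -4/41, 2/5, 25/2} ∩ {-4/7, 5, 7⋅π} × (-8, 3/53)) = ({5} × {-1/2, -4/41}) ∪ ((-97/9, 5] × (-4/41, 2/5])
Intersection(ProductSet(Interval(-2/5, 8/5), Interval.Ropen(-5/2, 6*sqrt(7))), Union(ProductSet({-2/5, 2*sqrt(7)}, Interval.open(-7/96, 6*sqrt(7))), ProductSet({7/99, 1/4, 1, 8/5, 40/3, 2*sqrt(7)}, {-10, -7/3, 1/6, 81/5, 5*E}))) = Union(ProductSet({-2/5}, Interval.open(-7/96, 6*sqrt(7))), ProductSet({7/99, 1/4, 1, 8/5}, {-7/3, 1/6, 5*E}))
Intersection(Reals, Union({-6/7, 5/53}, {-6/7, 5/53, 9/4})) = {-6/7, 5/53, 9/4}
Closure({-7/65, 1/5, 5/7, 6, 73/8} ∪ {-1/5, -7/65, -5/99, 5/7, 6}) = {-1/5, -7/65, -5/99, 1/5, 5/7, 6, 73/8}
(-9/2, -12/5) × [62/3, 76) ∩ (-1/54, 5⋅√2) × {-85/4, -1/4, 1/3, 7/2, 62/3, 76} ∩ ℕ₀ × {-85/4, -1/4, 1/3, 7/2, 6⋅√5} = ∅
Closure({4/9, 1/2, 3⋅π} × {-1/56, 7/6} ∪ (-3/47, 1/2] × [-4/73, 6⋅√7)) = ({4/9, 1/2, 3⋅π} × {-1/56, 7/6}) ∪ ({-3/47, 1/2} × [-4/73, 6⋅√7]) ∪ ([-3/47, 1/2] × {-4/73, 6⋅√7}) ∪ ((-3/47, 1/2] × [-4/73, 6⋅√7))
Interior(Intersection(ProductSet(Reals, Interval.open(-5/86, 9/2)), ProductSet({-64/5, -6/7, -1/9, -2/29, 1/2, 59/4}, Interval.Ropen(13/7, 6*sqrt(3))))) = EmptySet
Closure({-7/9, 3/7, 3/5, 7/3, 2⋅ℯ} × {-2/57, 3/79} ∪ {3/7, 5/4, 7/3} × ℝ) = ({3/7, 5/4, 7/3} × ℝ) ∪ ({-7/9, 3/7, 3/5, 7/3, 2⋅ℯ} × {-2/57, 3/79})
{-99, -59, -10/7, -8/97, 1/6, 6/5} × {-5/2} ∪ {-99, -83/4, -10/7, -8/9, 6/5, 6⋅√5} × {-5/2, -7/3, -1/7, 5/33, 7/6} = ({-99, -59, -10/7, -8/97, 1/6, 6/5} × {-5/2}) ∪ ({-99, -83/4, -10/7, -8/9, 6/5, 6⋅√5} × {-5/2, -7/3, -1/7, 5/33, 7/6})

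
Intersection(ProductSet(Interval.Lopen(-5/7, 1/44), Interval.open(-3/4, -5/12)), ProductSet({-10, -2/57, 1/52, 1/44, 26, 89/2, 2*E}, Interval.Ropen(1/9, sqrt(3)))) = EmptySet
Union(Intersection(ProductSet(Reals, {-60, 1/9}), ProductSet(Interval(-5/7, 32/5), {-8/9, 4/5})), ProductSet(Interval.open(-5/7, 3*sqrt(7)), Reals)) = ProductSet(Interval.open(-5/7, 3*sqrt(7)), Reals)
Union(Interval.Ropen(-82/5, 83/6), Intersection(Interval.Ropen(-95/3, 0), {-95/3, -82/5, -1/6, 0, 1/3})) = Union({-95/3}, Interval.Ropen(-82/5, 83/6))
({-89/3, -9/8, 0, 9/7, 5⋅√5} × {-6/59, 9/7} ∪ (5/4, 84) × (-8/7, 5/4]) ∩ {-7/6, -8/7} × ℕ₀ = ∅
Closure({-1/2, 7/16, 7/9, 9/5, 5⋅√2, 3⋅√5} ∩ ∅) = ∅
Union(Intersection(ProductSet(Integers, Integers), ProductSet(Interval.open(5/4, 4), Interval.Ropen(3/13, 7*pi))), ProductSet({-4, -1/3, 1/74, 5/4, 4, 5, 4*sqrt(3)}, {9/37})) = Union(ProductSet({-4, -1/3, 1/74, 5/4, 4, 5, 4*sqrt(3)}, {9/37}), ProductSet(Range(2, 4, 1), Range(1, 22, 1)))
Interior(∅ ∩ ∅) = ∅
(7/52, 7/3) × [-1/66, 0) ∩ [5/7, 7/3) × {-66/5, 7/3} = ∅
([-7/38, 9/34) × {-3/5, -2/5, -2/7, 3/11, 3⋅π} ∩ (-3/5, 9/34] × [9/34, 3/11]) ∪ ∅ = [-7/38, 9/34) × {3/11}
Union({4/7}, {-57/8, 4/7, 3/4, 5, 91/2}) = {-57/8, 4/7, 3/4, 5, 91/2}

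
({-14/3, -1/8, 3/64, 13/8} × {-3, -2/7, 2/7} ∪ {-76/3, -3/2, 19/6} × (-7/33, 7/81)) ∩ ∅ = ∅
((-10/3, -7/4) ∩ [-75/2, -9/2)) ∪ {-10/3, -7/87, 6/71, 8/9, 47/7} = {-10/3, -7/87, 6/71, 8/9, 47/7}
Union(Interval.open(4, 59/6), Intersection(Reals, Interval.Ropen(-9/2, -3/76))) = Union(Interval.Ropen(-9/2, -3/76), Interval.open(4, 59/6))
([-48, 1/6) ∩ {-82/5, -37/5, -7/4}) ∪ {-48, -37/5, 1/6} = {-48, -82/5, -37/5, -7/4, 1/6}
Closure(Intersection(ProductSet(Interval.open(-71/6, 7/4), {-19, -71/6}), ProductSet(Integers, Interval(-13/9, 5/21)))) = EmptySet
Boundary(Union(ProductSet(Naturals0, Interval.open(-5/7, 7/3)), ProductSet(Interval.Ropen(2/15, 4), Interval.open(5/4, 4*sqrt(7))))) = Union(ProductSet(Complement(Naturals0, Interval.open(2/15, 4)), Interval(-5/7, 7/3)), ProductSet({2/15, 4}, Interval(5/4, 4*sqrt(7))), ProductSet(Interval(2/15, 4), {5/4, 4*sqrt(7)}), ProductSet(Naturals0, Interval(-5/7, 5/4)))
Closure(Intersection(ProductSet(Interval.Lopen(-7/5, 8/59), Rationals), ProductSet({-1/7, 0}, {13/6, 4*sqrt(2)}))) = ProductSet({-1/7, 0}, {13/6})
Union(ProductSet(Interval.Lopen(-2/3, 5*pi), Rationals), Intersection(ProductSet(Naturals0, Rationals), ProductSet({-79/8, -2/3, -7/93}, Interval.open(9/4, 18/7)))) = ProductSet(Interval.Lopen(-2/3, 5*pi), Rationals)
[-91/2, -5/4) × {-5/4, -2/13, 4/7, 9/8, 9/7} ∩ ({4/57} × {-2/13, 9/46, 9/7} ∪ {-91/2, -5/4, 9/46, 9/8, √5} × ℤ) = ∅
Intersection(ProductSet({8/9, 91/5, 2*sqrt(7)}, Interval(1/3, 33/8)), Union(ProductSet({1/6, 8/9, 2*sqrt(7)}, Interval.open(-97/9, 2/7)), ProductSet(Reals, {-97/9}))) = EmptySet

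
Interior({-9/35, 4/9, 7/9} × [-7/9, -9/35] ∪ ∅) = ∅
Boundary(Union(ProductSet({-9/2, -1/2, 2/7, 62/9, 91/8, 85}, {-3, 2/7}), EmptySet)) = ProductSet({-9/2, -1/2, 2/7, 62/9, 91/8, 85}, {-3, 2/7})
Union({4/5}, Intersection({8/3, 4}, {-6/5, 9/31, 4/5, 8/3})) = {4/5, 8/3}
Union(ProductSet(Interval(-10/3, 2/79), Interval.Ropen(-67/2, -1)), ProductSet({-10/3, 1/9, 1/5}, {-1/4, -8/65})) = Union(ProductSet({-10/3, 1/9, 1/5}, {-1/4, -8/65}), ProductSet(Interval(-10/3, 2/79), Interval.Ropen(-67/2, -1)))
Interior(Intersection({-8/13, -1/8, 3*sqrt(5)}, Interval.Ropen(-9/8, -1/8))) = EmptySet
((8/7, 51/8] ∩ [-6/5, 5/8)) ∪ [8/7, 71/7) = [8/7, 71/7)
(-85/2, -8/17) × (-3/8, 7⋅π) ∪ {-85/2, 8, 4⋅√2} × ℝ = ({-85/2, 8, 4⋅√2} × ℝ) ∪ ((-85/2, -8/17) × (-3/8, 7⋅π))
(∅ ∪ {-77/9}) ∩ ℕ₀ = ∅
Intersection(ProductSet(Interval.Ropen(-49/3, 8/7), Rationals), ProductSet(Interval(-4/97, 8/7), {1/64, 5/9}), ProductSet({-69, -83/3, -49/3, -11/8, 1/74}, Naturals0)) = EmptySet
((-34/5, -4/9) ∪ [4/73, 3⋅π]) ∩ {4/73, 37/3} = {4/73}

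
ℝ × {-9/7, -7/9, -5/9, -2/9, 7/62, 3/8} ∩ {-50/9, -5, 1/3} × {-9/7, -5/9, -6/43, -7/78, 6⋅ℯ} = {-50/9, -5, 1/3} × {-9/7, -5/9}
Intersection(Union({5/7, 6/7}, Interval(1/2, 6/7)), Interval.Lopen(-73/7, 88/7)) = Interval(1/2, 6/7)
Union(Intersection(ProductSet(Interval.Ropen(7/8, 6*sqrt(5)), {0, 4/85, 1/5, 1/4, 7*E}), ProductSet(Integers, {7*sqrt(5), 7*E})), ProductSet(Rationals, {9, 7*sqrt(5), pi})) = Union(ProductSet(Range(1, 14, 1), {7*E}), ProductSet(Rationals, {9, 7*sqrt(5), pi}))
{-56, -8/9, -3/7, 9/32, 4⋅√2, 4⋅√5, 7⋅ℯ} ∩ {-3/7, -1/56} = {-3/7}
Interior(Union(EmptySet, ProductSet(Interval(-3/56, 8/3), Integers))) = EmptySet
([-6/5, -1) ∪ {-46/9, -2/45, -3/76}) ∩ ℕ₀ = ∅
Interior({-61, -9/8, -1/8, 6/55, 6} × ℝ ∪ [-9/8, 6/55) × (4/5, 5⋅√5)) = (-9/8, 6/55) × (4/5, 5⋅√5)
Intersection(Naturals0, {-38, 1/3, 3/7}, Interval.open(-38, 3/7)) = EmptySet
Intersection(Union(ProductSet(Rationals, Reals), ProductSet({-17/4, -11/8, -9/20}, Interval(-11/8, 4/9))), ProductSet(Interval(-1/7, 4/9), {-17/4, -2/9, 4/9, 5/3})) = ProductSet(Intersection(Interval(-1/7, 4/9), Rationals), {-17/4, -2/9, 4/9, 5/3})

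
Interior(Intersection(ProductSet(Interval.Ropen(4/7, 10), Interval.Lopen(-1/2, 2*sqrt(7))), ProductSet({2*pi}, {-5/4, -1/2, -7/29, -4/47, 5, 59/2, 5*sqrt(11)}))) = EmptySet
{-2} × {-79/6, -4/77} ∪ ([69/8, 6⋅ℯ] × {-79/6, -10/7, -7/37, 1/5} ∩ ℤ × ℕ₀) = {-2} × {-79/6, -4/77}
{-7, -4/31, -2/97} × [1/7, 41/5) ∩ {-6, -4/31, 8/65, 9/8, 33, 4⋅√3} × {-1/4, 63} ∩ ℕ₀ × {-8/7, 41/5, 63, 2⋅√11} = ∅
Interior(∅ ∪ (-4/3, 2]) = (-4/3, 2)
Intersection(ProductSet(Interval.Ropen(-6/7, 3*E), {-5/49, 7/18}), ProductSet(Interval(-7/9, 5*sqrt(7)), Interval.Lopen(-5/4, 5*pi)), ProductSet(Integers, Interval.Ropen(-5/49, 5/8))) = ProductSet(Range(0, 9, 1), {-5/49, 7/18})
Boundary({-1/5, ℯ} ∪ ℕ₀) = {-1/5, ℯ} ∪ ℕ₀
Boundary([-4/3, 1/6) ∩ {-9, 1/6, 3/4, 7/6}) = ∅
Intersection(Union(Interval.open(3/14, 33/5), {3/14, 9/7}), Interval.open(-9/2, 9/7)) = Interval.Ropen(3/14, 9/7)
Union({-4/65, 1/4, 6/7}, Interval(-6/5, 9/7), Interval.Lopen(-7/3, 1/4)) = Interval.Lopen(-7/3, 9/7)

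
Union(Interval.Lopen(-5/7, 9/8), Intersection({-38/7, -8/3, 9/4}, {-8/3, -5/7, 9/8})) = Union({-8/3}, Interval.Lopen(-5/7, 9/8))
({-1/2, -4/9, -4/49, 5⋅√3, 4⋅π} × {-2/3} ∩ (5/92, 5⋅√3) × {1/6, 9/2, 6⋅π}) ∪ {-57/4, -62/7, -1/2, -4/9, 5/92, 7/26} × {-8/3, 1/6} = {-57/4, -62/7, -1/2, -4/9, 5/92, 7/26} × {-8/3, 1/6}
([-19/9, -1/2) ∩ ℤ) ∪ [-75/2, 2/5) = [-75/2, 2/5) ∪ {-2, -1}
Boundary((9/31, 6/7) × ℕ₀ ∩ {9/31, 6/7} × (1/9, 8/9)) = ∅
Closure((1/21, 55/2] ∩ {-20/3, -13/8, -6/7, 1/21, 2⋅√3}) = {2⋅√3}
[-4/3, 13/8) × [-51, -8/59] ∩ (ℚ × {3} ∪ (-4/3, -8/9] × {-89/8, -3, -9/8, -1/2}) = (-4/3, -8/9] × {-89/8, -3, -9/8, -1/2}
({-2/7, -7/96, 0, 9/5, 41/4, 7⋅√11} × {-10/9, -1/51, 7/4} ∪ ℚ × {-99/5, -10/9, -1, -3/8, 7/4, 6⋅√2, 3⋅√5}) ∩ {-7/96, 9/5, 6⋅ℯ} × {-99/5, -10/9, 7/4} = {-7/96, 9/5} × {-99/5, -10/9, 7/4}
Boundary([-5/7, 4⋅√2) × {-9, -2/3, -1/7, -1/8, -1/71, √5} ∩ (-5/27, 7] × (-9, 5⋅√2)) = [-5/27, 4⋅√2] × {-2/3, -1/7, -1/8, -1/71, √5}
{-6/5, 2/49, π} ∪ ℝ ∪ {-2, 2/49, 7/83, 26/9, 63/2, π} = ℝ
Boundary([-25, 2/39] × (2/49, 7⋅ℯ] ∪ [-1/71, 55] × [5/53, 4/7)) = ({55} × [5/53, 4/7]) ∪ ([2/39, 55] × {5/53, 4/7}) ∪ ({-25} × [2/49, 7⋅ℯ]) ∪ ([-25, 2/39] × {2/49, 7⋅ℯ}) ∪ ({-25, 2/39} × ([2/49, 5/53] ∪ [4/7, 7⋅ℯ]))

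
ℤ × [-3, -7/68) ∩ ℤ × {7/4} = ∅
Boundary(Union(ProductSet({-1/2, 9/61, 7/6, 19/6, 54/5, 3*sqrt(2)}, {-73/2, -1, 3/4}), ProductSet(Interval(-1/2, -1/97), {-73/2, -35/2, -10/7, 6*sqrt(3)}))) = Union(ProductSet({-1/2, 9/61, 7/6, 19/6, 54/5, 3*sqrt(2)}, {-73/2, -1, 3/4}), ProductSet(Interval(-1/2, -1/97), {-73/2, -35/2, -10/7, 6*sqrt(3)}))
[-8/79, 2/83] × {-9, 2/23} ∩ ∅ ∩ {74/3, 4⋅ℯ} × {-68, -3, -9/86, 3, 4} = ∅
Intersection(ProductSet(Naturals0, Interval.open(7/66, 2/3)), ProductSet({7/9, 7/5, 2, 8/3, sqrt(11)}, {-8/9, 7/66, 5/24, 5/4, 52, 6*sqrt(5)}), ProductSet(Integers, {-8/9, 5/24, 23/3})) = ProductSet({2}, {5/24})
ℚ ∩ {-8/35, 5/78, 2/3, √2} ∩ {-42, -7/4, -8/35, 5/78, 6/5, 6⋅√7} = {-8/35, 5/78}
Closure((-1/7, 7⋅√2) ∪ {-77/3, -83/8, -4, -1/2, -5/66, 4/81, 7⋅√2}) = {-77/3, -83/8, -4, -1/2} ∪ [-1/7, 7⋅√2]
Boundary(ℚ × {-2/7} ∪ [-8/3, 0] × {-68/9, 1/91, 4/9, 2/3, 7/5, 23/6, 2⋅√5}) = (ℝ × {-2/7}) ∪ ([-8/3, 0] × {-68/9, 1/91, 4/9, 2/3, 7/5, 23/6, 2⋅√5})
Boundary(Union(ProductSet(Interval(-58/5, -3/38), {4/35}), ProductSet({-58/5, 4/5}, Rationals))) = Union(ProductSet({-58/5, 4/5}, Reals), ProductSet(Interval(-58/5, -3/38), {4/35}))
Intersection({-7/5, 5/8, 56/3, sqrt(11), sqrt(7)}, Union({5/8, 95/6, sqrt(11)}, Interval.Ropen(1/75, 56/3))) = {5/8, sqrt(11), sqrt(7)}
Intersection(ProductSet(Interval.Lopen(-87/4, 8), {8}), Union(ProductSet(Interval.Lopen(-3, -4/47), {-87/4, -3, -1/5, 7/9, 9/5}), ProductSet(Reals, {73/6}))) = EmptySet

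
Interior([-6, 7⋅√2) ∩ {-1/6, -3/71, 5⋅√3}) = ∅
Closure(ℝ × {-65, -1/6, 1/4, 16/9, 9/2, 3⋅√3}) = ℝ × {-65, -1/6, 1/4, 16/9, 9/2, 3⋅√3}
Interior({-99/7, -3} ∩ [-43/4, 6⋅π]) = ∅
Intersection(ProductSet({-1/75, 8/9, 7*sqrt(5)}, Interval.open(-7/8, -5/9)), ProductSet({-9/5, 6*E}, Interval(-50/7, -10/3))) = EmptySet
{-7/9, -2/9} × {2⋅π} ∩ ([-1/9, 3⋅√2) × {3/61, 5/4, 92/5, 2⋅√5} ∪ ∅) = ∅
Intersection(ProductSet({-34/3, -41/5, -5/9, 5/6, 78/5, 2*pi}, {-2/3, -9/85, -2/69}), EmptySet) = EmptySet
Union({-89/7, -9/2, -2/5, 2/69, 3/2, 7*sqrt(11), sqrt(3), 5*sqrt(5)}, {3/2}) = {-89/7, -9/2, -2/5, 2/69, 3/2, 7*sqrt(11), sqrt(3), 5*sqrt(5)}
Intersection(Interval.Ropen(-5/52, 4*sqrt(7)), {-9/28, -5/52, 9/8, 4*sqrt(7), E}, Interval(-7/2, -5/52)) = {-5/52}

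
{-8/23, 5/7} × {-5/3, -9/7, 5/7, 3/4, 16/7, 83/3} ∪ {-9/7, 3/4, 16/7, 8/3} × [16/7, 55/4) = ({-8/23, 5/7} × {-5/3, -9/7, 5/7, 3/4, 16/7, 83/3}) ∪ ({-9/7, 3/4, 16/7, 8/3} × [16/7, 55/4))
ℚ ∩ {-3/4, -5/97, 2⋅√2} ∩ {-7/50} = ∅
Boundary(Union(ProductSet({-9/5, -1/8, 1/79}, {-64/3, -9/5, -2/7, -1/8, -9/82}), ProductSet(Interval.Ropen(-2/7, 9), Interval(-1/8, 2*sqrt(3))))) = Union(ProductSet({-9/5}, {-64/3, -9/5, -2/7, -1/8, -9/82}), ProductSet({-2/7, 9}, Interval(-1/8, 2*sqrt(3))), ProductSet({-9/5, -1/8, 1/79}, {-64/3, -9/5, -2/7, -1/8}), ProductSet(Interval(-2/7, 9), {-1/8, 2*sqrt(3)}))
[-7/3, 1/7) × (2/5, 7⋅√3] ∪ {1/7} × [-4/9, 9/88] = ({1/7} × [-4/9, 9/88]) ∪ ([-7/3, 1/7) × (2/5, 7⋅√3])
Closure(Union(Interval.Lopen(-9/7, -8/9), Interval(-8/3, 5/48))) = Interval(-8/3, 5/48)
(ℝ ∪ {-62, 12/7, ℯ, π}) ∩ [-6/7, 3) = [-6/7, 3)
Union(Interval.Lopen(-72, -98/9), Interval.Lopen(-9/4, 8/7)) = Union(Interval.Lopen(-72, -98/9), Interval.Lopen(-9/4, 8/7))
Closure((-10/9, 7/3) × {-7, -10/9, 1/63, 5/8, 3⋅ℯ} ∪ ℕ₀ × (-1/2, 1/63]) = (ℕ₀ × [-1/2, 1/63]) ∪ ([-10/9, 7/3] × {-7, -10/9, 1/63, 5/8, 3⋅ℯ})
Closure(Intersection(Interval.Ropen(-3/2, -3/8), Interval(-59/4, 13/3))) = Interval(-3/2, -3/8)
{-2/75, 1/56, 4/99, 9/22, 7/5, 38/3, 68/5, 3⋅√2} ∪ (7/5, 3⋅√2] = {-2/75, 1/56, 4/99, 9/22, 38/3, 68/5} ∪ [7/5, 3⋅√2]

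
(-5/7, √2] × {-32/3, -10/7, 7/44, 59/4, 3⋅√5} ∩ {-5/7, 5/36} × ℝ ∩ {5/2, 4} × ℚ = ∅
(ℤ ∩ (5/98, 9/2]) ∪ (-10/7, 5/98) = (-10/7, 5/98) ∪ {1, 2, 3, 4}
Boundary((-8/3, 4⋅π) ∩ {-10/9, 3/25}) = {-10/9, 3/25}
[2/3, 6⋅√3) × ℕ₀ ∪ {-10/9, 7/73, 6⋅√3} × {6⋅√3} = ([2/3, 6⋅√3) × ℕ₀) ∪ ({-10/9, 7/73, 6⋅√3} × {6⋅√3})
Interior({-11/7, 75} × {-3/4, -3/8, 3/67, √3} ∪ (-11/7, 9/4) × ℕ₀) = ∅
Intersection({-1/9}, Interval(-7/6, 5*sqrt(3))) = {-1/9}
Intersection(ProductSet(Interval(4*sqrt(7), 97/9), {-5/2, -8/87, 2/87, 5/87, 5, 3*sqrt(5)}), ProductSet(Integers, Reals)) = EmptySet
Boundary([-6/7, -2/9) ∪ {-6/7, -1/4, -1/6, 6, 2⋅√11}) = {-6/7, -2/9, -1/6, 6, 2⋅√11}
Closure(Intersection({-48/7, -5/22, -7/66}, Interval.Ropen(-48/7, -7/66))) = {-48/7, -5/22}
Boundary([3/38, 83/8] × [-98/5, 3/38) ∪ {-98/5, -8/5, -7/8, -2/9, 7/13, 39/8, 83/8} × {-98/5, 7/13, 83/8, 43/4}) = ({3/38, 83/8} × [-98/5, 3/38]) ∪ ([3/38, 83/8] × {-98/5, 3/38}) ∪ ({-98/5, -8/5, -7/8, -2/9, 7/13, 39/8, 83/8} × {-98/5, 7/13, 83/8, 43/4})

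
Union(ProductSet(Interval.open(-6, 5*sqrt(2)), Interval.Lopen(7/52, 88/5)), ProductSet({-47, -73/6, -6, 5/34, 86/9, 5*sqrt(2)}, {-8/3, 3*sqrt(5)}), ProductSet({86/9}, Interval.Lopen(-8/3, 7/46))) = Union(ProductSet({86/9}, Interval.Lopen(-8/3, 7/46)), ProductSet({-47, -73/6, -6, 5/34, 86/9, 5*sqrt(2)}, {-8/3, 3*sqrt(5)}), ProductSet(Interval.open(-6, 5*sqrt(2)), Interval.Lopen(7/52, 88/5)))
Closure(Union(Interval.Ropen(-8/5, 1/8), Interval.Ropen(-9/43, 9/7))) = Interval(-8/5, 9/7)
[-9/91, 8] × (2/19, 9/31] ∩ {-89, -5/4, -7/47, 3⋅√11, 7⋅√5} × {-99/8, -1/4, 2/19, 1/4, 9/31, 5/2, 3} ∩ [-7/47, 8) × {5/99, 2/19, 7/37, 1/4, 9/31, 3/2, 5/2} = ∅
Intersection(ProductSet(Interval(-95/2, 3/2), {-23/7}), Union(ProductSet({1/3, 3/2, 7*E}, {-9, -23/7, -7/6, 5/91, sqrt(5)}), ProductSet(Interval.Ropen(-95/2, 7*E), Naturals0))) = ProductSet({1/3, 3/2}, {-23/7})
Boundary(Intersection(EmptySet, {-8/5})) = EmptySet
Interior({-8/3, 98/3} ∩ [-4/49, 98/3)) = ∅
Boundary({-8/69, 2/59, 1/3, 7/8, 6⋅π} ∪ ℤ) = ℤ ∪ {-8/69, 2/59, 1/3, 7/8, 6⋅π}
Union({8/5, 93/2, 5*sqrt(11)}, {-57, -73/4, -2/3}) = {-57, -73/4, -2/3, 8/5, 93/2, 5*sqrt(11)}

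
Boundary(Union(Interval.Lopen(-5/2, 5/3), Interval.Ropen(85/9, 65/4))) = {-5/2, 5/3, 85/9, 65/4}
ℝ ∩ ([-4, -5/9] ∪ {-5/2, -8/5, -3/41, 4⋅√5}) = [-4, -5/9] ∪ {-3/41, 4⋅√5}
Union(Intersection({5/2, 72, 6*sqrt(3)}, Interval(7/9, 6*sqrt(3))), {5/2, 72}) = {5/2, 72, 6*sqrt(3)}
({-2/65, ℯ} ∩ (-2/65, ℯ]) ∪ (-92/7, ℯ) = (-92/7, ℯ]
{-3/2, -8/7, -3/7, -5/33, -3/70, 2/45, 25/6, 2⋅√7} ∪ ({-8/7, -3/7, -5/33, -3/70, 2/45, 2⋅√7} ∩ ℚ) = {-3/2, -8/7, -3/7, -5/33, -3/70, 2/45, 25/6, 2⋅√7}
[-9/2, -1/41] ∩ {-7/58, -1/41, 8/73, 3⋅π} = {-7/58, -1/41}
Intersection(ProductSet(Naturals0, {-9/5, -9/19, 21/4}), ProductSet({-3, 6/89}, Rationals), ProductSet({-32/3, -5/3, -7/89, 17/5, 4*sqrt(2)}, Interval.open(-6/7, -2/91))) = EmptySet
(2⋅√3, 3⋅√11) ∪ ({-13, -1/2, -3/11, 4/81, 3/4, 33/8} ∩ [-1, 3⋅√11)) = {-1/2, -3/11, 4/81, 3/4} ∪ (2⋅√3, 3⋅√11)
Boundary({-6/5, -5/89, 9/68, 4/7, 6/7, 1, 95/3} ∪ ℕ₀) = {-6/5, -5/89, 9/68, 4/7, 6/7, 95/3} ∪ ℕ₀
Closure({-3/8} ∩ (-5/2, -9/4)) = ∅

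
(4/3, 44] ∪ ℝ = (-∞, ∞)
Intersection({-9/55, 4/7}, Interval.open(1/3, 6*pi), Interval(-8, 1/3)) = EmptySet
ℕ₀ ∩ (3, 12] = {4, 5, …, 12}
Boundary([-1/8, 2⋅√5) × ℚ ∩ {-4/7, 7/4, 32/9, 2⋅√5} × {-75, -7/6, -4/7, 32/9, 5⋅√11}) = {7/4, 32/9} × {-75, -7/6, -4/7, 32/9}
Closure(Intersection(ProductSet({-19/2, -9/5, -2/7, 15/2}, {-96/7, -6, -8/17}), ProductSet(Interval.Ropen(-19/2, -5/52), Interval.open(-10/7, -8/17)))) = EmptySet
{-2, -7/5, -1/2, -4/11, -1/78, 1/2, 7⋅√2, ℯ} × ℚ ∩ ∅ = ∅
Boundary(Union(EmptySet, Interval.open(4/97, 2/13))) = {4/97, 2/13}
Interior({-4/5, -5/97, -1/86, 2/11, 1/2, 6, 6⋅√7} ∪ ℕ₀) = ∅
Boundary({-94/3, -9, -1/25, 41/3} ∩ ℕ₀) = ∅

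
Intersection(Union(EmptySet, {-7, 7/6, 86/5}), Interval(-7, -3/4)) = {-7}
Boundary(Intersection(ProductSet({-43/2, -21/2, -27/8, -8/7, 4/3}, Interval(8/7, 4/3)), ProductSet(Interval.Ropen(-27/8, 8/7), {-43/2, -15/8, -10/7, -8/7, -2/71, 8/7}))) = ProductSet({-27/8, -8/7}, {8/7})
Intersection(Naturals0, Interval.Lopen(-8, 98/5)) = Range(0, 20, 1)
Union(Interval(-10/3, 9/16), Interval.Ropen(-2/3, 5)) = Interval.Ropen(-10/3, 5)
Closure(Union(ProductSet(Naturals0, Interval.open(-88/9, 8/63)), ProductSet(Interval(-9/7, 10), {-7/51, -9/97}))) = Union(ProductSet(Interval(-9/7, 10), {-7/51, -9/97}), ProductSet(Naturals0, Interval(-88/9, 8/63)))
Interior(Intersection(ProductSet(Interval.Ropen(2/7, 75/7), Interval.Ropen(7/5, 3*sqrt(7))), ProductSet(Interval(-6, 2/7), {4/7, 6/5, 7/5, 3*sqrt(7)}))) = EmptySet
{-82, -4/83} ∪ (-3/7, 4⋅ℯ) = {-82} ∪ (-3/7, 4⋅ℯ)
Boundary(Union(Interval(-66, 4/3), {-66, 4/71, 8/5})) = {-66, 4/3, 8/5}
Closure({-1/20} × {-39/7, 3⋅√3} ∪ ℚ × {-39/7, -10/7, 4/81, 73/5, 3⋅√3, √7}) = ℝ × {-39/7, -10/7, 4/81, 73/5, 3⋅√3, √7}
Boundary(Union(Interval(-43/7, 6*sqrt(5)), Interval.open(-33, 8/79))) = {-33, 6*sqrt(5)}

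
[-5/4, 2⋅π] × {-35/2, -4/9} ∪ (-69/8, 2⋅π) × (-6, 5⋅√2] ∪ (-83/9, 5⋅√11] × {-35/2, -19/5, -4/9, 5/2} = ((-83/9, 5⋅√11] × {-35/2, -19/5, -4/9, 5/2}) ∪ ((-69/8, 2⋅π) × (-6, 5⋅√2])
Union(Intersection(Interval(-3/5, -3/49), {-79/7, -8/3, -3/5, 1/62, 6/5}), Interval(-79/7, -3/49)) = Interval(-79/7, -3/49)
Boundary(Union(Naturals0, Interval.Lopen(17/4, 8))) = Union(Complement(Naturals0, Interval.open(17/4, 8)), {17/4})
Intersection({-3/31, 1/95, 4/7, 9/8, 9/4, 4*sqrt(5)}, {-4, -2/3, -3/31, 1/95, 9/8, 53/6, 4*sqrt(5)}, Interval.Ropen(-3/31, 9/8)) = {-3/31, 1/95}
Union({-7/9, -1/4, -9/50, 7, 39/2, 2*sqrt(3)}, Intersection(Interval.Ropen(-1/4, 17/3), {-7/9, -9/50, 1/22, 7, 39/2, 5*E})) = {-7/9, -1/4, -9/50, 1/22, 7, 39/2, 2*sqrt(3)}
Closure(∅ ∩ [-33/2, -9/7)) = ∅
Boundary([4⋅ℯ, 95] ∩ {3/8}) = ∅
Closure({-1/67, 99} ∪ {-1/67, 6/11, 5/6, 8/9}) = {-1/67, 6/11, 5/6, 8/9, 99}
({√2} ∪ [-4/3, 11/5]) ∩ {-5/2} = ∅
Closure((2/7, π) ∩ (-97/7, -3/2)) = ∅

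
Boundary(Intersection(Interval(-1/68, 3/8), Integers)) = Range(0, 1, 1)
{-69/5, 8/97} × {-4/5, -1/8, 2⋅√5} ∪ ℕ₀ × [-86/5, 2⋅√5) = (ℕ₀ × [-86/5, 2⋅√5)) ∪ ({-69/5, 8/97} × {-4/5, -1/8, 2⋅√5})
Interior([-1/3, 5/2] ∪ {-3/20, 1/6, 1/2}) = (-1/3, 5/2)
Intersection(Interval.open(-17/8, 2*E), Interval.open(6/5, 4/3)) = Interval.open(6/5, 4/3)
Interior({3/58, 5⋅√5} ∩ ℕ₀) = ∅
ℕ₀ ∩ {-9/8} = ∅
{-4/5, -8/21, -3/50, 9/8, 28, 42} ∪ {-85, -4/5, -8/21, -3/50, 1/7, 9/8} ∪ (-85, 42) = [-85, 42]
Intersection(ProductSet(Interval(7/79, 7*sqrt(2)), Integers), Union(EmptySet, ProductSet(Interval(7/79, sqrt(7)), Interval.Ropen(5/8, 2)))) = ProductSet(Interval(7/79, sqrt(7)), Range(1, 2, 1))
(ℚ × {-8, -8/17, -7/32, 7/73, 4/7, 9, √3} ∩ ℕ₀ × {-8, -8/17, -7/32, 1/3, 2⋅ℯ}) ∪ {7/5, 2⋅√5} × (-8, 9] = (ℕ₀ × {-8, -8/17, -7/32}) ∪ ({7/5, 2⋅√5} × (-8, 9])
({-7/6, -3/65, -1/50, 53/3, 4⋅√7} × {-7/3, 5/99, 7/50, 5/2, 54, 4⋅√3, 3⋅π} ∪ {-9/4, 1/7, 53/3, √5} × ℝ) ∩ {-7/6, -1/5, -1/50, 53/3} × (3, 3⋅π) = ({53/3} × (3, 3⋅π)) ∪ ({-7/6, -1/50, 53/3} × {4⋅√3})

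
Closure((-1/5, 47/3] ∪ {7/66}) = [-1/5, 47/3]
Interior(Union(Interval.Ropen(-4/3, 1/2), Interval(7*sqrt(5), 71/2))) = Union(Interval.open(-4/3, 1/2), Interval.open(7*sqrt(5), 71/2))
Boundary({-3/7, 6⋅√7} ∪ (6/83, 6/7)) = {-3/7, 6/83, 6/7, 6⋅√7}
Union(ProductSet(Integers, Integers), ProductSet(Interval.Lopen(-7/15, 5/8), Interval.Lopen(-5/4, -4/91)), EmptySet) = Union(ProductSet(Integers, Integers), ProductSet(Interval.Lopen(-7/15, 5/8), Interval.Lopen(-5/4, -4/91)))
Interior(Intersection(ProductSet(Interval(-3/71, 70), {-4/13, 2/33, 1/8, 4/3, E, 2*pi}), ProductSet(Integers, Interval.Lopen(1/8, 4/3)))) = EmptySet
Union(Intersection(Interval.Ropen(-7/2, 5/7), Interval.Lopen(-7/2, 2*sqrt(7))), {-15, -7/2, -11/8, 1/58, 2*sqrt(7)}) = Union({-15, 2*sqrt(7)}, Interval.Ropen(-7/2, 5/7))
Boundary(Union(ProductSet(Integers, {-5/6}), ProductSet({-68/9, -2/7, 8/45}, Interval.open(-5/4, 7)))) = Union(ProductSet({-68/9, -2/7, 8/45}, Interval(-5/4, 7)), ProductSet(Integers, {-5/6}))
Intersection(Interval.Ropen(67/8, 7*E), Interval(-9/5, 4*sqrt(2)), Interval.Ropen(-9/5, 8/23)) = EmptySet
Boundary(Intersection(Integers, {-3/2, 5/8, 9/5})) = EmptySet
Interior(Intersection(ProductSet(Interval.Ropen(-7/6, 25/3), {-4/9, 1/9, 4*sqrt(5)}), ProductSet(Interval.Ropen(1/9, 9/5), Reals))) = EmptySet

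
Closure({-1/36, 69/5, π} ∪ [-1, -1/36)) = [-1, -1/36] ∪ {69/5, π}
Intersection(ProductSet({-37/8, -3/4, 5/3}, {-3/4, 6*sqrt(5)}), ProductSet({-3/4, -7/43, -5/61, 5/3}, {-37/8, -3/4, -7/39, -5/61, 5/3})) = ProductSet({-3/4, 5/3}, {-3/4})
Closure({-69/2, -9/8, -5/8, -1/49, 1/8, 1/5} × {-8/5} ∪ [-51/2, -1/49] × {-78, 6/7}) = ([-51/2, -1/49] × {-78, 6/7}) ∪ ({-69/2, -9/8, -5/8, -1/49, 1/8, 1/5} × {-8/5})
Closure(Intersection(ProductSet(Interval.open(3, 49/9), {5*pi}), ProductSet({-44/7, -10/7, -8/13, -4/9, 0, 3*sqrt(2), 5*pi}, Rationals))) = EmptySet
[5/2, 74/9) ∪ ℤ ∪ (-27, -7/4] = ℤ ∪ [-27, -7/4] ∪ [5/2, 74/9)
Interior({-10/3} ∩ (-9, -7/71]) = ∅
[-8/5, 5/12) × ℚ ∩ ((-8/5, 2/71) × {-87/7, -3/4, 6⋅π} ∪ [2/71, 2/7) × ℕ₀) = ([2/71, 2/7) × ℕ₀) ∪ ((-8/5, 2/71) × {-87/7, -3/4})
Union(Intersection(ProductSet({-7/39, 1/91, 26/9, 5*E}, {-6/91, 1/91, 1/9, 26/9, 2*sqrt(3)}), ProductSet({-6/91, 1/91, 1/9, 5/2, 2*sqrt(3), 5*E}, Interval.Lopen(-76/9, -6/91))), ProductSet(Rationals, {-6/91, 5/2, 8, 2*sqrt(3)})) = Union(ProductSet({1/91, 5*E}, {-6/91}), ProductSet(Rationals, {-6/91, 5/2, 8, 2*sqrt(3)}))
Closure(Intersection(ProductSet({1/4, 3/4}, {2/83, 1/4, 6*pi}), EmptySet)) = EmptySet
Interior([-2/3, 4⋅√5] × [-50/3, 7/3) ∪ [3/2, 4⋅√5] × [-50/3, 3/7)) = (-2/3, 4⋅√5) × (-50/3, 7/3)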